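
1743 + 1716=3459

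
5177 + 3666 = 8843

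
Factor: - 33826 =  - 2^1*13^1*1301^1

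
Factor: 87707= 229^1*383^1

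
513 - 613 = -100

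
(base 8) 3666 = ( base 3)2201010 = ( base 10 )1974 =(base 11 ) 1535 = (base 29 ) 2A2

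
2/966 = 1/483 = 0.00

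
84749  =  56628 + 28121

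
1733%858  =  17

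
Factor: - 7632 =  - 2^4* 3^2*53^1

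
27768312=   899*30888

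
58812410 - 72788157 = - 13975747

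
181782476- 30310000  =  151472476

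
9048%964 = 372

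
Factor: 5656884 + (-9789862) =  - 4132978 = - 2^1*103^1  *20063^1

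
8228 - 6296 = 1932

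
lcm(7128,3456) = 114048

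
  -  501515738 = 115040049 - 616555787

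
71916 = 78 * 922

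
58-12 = 46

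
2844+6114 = 8958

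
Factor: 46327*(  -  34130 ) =-1581140510 = -2^1 * 5^1 * 3413^1 *46327^1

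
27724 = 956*29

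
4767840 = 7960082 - 3192242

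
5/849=5/849  =  0.01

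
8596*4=34384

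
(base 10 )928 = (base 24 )1EG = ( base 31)TT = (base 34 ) ra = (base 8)1640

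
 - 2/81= - 2/81 = - 0.02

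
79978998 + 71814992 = 151793990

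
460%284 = 176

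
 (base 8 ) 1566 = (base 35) PB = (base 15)3E1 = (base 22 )1i6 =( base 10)886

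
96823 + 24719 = 121542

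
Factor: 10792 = 2^3*19^1*71^1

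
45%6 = 3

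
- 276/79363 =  - 276/79363 = -  0.00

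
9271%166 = 141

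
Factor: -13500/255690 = - 50/947 = -2^1*5^2* 947^( - 1)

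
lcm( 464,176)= 5104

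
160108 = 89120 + 70988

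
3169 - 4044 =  - 875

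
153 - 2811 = -2658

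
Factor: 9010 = 2^1*5^1*17^1*53^1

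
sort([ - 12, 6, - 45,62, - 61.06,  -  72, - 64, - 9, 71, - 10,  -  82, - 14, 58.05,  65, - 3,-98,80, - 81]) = [ - 98,  -  82, - 81, - 72, - 64, - 61.06, -45, - 14, - 12,-10, - 9, - 3, 6,58.05, 62,65,71,80]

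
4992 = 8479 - 3487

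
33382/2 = 16691 = 16691.00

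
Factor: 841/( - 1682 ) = -2^( - 1) = - 1/2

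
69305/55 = 1260 + 1/11 = 1260.09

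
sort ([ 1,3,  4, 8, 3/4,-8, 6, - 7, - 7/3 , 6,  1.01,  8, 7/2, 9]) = [ - 8, - 7, - 7/3,3/4,  1, 1.01, 3,7/2, 4 , 6, 6,8, 8, 9]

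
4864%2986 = 1878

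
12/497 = 12/497   =  0.02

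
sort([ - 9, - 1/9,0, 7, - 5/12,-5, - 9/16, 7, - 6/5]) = [ - 9, - 5, - 6/5, - 9/16 , - 5/12 ,  -  1/9, 0, 7, 7] 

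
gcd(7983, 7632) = 9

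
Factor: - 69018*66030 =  - 4557258540 = -2^2*3^2*5^1  *  31^1*71^1*11503^1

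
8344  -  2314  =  6030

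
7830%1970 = 1920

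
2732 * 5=13660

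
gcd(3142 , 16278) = 2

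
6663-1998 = 4665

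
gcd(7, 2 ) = 1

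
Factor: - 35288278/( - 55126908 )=17644139/27563454 = 2^( - 1 )*3^( - 2 )*71^1*248509^1*1531303^( - 1 )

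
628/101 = 628/101 = 6.22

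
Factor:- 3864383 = -97^1*39839^1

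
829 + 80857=81686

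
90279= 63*1433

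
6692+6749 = 13441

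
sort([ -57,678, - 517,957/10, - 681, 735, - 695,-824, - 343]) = [-824, - 695, - 681, - 517, - 343,  -  57, 957/10, 678 , 735] 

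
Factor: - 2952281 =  - 2952281^1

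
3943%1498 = 947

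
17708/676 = 4427/169   =  26.20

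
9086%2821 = 623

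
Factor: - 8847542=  - 2^1* 11^1*397^1*1013^1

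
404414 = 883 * 458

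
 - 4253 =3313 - 7566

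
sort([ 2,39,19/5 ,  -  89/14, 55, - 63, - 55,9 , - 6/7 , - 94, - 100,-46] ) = [ - 100, - 94, -63 ,-55, - 46,  -  89/14 , - 6/7, 2 , 19/5,9, 39,55 ]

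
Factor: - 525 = -3^1*5^2 * 7^1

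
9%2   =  1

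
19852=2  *9926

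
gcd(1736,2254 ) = 14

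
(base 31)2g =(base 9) 86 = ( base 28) 2M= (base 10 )78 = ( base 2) 1001110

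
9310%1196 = 938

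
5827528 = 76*76678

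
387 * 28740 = 11122380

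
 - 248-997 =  - 1245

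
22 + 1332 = 1354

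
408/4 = 102 =102.00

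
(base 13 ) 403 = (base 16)2a7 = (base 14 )367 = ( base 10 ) 679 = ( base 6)3051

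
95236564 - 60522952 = 34713612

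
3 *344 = 1032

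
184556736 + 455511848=640068584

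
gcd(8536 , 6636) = 4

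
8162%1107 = 413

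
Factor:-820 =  - 2^2*5^1 * 41^1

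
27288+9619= 36907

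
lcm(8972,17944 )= 17944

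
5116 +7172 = 12288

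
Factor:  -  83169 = -3^2*9241^1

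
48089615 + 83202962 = 131292577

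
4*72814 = 291256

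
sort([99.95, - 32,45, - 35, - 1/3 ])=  [ - 35 , - 32, - 1/3,45, 99.95]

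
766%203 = 157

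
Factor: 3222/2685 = 2^1*3^1*5^( - 1 ) = 6/5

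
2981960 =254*11740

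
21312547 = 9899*2153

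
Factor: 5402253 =3^1*199^1*9049^1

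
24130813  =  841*28693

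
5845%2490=865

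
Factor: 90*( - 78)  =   - 2^2*3^3*5^1*13^1 = - 7020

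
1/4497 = 1/4497 = 0.00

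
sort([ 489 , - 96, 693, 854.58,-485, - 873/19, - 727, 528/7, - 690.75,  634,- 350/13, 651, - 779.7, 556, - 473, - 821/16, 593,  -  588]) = [ - 779.7,- 727, - 690.75, - 588,-485, - 473,-96, -821/16, - 873/19, - 350/13, 528/7, 489,556, 593, 634,651, 693, 854.58 ] 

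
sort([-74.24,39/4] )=[ - 74.24,39/4]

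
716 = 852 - 136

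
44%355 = 44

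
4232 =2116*2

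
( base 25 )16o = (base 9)1077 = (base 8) 1437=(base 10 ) 799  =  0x31F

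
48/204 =4/17 = 0.24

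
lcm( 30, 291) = 2910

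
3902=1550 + 2352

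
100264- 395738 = - 295474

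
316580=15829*20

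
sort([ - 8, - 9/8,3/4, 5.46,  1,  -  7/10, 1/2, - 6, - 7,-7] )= [  -  8, - 7, - 7, - 6 , - 9/8, - 7/10, 1/2,3/4,1, 5.46]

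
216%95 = 26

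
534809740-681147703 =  - 146337963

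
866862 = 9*96318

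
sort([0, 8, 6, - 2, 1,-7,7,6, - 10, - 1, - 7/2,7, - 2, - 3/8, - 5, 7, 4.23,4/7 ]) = [ - 10, - 7,-5, - 7/2, - 2,-2, - 1,-3/8,0,4/7,1,4.23,6,6,7,7,  7,8 ] 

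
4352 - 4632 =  - 280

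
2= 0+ 2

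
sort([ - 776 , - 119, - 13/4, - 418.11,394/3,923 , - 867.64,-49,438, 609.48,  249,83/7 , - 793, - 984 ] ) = [ - 984, - 867.64, - 793,-776  , - 418.11, - 119, - 49, - 13/4,83/7, 394/3,249 , 438,  609.48, 923 ]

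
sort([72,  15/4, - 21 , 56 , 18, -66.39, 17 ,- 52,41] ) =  [ - 66.39,-52 ,  -  21, 15/4, 17,18, 41 , 56,72 ]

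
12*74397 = 892764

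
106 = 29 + 77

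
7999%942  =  463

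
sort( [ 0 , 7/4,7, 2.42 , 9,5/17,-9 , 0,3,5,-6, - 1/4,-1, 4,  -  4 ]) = [-9, - 6, - 4 ,-1,-1/4, 0, 0,5/17, 7/4,2.42, 3,4, 5,7, 9]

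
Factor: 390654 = 2^1*3^2*11^1*1973^1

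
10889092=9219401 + 1669691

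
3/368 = 3/368 = 0.01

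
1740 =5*348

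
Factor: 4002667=17^1*23^1*29^1*353^1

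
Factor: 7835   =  5^1*1567^1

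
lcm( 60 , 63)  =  1260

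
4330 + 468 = 4798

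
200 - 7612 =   -  7412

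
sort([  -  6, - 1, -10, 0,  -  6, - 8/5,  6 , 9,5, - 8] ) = [ - 10  , - 8,-6 , - 6, - 8/5 , - 1, 0 , 5, 6,9] 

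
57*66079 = 3766503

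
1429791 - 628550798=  - 627121007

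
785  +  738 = 1523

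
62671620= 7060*8877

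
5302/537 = 5302/537 = 9.87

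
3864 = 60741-56877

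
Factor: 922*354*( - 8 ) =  - 2611104 =- 2^5*3^1*59^1*461^1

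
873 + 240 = 1113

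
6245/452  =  13+ 369/452 = 13.82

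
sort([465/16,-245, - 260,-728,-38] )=[-728, - 260, - 245, - 38,465/16]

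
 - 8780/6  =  -4390/3 = - 1463.33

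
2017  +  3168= 5185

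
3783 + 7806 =11589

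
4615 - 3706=909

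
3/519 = 1/173  =  0.01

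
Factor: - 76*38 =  - 2888 =- 2^3*19^2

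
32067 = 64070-32003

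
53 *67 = 3551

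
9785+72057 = 81842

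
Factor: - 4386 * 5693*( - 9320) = 2^4 * 3^1*5^1*17^1*43^1*233^1 *5693^1 = 232715721360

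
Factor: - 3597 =-3^1*11^1*109^1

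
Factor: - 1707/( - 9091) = 3^1*569^1  *  9091^(-1)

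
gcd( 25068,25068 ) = 25068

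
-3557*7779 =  - 27669903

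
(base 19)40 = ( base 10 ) 76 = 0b1001100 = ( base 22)3A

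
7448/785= 7448/785 = 9.49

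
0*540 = 0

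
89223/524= 89223/524 = 170.27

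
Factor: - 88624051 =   -  88624051^1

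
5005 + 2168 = 7173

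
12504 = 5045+7459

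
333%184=149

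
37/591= 37/591 = 0.06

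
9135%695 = 100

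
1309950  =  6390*205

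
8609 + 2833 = 11442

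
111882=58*1929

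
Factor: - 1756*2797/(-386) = 2455766/193 =2^1*193^(-1 )* 439^1* 2797^1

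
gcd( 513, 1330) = 19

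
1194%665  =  529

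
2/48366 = 1/24183 = 0.00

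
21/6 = 3 + 1/2=3.50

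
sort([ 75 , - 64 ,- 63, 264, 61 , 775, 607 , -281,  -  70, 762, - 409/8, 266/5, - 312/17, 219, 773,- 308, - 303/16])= [ -308,-281, - 70,-64, - 63, - 409/8, - 303/16, - 312/17,266/5, 61 , 75, 219, 264,607, 762,773, 775]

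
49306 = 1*49306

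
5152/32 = 161 = 161.00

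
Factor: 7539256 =2^3*59^1 *15973^1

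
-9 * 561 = -5049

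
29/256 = 29/256 = 0.11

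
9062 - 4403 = 4659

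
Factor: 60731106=2^1*3^1*17^1 * 19^1*31337^1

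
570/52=10 + 25/26 = 10.96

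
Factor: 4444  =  2^2*11^1 * 101^1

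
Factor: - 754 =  - 2^1*13^1*29^1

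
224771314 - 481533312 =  - 256761998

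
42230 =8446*5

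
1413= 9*157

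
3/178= 3/178 = 0.02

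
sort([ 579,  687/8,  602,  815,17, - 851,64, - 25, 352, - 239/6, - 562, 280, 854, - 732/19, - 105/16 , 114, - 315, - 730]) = [ - 851, - 730, - 562, - 315, - 239/6,  -  732/19, - 25,-105/16, 17,64, 687/8, 114,280,  352,579,602, 815, 854]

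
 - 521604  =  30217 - 551821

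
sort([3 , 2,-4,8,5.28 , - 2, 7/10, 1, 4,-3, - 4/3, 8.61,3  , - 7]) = [ - 7, - 4, - 3, - 2,-4/3,  7/10, 1, 2,  3  ,  3 , 4, 5.28 , 8 , 8.61]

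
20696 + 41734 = 62430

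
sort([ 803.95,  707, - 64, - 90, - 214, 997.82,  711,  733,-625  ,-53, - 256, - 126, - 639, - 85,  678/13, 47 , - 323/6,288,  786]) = [-639, -625, - 256, - 214, - 126,  -  90,-85, - 64, - 323/6, - 53,  47,  678/13, 288,707, 711, 733, 786, 803.95 , 997.82]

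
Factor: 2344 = 2^3*293^1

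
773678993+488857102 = 1262536095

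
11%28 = 11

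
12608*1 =12608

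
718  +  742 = 1460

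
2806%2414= 392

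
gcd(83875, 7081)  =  1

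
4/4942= 2/2471 = 0.00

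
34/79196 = 17/39598 = 0.00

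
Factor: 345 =3^1*5^1*23^1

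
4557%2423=2134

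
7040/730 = 9 + 47/73 = 9.64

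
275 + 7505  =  7780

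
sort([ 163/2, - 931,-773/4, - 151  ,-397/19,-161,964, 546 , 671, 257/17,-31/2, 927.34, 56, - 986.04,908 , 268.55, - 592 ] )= [ - 986.04, - 931, - 592, - 773/4, - 161,-151, - 397/19,-31/2, 257/17, 56, 163/2, 268.55 , 546, 671, 908, 927.34, 964]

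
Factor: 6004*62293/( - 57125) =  - 2^2*5^(-3)*7^1*11^1*19^1*79^1*457^(  -  1)*809^1 = -374007172/57125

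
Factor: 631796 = 2^2*11^1*83^1 * 173^1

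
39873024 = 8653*4608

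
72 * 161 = 11592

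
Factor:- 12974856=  - 2^3*3^1 * 540619^1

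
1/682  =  1/682 = 0.00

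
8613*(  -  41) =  - 353133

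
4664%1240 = 944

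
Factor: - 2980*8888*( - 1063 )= 2^5*5^1*11^1*101^1*149^1*1063^1 = 28154873120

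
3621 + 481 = 4102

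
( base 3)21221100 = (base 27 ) 7P9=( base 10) 5787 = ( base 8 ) 13233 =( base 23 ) ALE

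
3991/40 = 99 + 31/40 = 99.78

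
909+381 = 1290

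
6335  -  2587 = 3748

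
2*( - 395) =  - 790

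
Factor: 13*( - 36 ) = -2^2*3^2*13^1 = - 468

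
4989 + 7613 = 12602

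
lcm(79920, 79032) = 7112880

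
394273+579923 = 974196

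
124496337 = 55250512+69245825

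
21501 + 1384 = 22885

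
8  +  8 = 16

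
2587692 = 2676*967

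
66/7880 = 33/3940 = 0.01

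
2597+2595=5192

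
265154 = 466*569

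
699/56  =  12 + 27/56=12.48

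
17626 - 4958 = 12668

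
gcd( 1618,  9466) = 2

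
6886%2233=187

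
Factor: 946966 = 2^1*29^2*563^1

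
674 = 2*337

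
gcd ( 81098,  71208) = 1978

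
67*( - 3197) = -214199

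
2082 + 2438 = 4520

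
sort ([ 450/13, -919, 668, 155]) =[ - 919, 450/13,155, 668] 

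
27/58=27/58 = 0.47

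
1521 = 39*39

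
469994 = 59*7966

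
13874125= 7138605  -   - 6735520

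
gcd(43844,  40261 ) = 1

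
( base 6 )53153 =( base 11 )5453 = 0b1110000011101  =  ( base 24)CBL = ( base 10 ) 7197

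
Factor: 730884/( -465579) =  -2^2*3^( - 1 ) * 7^2*11^1*17^(-2)* 113^1 * 179^( - 1) = - 243628/155193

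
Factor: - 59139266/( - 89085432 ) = 29569633/44542716 = 2^( - 2 )*3^(-1 )*3711893^( - 1 )*29569633^1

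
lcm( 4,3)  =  12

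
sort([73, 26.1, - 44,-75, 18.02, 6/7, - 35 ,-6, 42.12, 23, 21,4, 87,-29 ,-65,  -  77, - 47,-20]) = [ - 77, - 75, - 65,  -  47, -44,-35, - 29, - 20,-6, 6/7,4, 18.02,21,23, 26.1, 42.12,73, 87]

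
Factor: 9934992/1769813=2^4*3^2*68993^1*1769813^( -1) 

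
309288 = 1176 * 263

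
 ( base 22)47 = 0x5F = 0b1011111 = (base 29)38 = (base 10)95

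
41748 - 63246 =-21498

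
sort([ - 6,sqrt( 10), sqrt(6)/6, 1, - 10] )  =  [-10, - 6, sqrt(6)/6, 1,sqrt(10)] 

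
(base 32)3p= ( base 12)A1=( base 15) 81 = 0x79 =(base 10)121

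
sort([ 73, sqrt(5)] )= [sqrt( 5 ), 73]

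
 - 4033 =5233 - 9266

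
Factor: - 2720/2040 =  - 2^2*3^(-1) = - 4/3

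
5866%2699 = 468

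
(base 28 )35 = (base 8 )131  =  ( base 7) 155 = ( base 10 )89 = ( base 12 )75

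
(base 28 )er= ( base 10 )419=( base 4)12203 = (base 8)643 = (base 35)BY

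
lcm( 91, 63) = 819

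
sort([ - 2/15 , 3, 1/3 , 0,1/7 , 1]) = [ - 2/15, 0, 1/7, 1/3, 1,3]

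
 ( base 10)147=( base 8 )223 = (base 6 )403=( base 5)1042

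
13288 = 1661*8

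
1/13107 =1/13107 = 0.00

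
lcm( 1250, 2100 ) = 52500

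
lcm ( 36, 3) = 36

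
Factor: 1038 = 2^1 * 3^1*173^1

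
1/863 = 1/863 = 0.00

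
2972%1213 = 546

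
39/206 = 39/206  =  0.19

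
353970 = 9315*38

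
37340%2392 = 1460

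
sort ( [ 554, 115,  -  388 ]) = [ - 388 , 115, 554] 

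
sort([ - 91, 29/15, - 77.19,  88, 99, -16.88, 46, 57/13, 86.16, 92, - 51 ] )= [- 91, - 77.19,- 51, - 16.88, 29/15, 57/13, 46,  86.16, 88, 92, 99] 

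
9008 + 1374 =10382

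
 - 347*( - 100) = 34700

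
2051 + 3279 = 5330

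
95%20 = 15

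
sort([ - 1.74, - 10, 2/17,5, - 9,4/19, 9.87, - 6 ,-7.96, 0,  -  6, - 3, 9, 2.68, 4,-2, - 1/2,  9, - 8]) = [ - 10,  -  9, -8, - 7.96,-6, - 6, - 3, - 2,-1.74, - 1/2,0,  2/17, 4/19, 2.68, 4,  5 , 9, 9, 9.87]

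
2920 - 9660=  - 6740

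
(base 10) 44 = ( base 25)1j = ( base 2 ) 101100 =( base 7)62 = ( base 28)1g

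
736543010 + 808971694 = 1545514704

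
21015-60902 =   -  39887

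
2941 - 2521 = 420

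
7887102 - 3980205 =3906897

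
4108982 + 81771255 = 85880237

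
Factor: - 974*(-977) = 951598 = 2^1*487^1*977^1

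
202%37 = 17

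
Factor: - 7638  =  -2^1*3^1*19^1*67^1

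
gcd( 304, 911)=1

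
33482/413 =81 + 29/413 = 81.07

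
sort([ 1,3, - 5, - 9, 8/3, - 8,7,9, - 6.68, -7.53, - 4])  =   [ - 9, - 8,-7.53, - 6.68, - 5,-4 , 1, 8/3, 3,7, 9 ] 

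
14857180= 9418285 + 5438895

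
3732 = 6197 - 2465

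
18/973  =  18/973 = 0.02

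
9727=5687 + 4040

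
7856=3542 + 4314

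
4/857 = 4/857 = 0.00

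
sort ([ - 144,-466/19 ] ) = [ - 144, - 466/19]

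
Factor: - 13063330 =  - 2^1*5^1 * 7^1*186619^1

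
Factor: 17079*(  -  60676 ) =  -2^2*3^1*7^1* 11^1*197^1 * 5693^1 = - 1036285404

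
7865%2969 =1927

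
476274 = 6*79379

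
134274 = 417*322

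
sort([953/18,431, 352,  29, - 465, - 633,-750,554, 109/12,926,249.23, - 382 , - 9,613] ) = [ - 750, - 633, - 465 , - 382 , - 9, 109/12,29,953/18, 249.23,352, 431,554, 613, 926 ]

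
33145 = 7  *4735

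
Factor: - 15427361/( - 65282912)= 2^ ( - 5) * 263^( - 1)*7757^( - 1) * 15427361^1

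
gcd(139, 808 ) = 1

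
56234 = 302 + 55932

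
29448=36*818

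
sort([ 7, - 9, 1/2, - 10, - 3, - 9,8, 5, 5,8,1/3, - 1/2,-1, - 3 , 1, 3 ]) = [ - 10, - 9, - 9, - 3, - 3, - 1, - 1/2, 1/3, 1/2, 1,3,5, 5, 7,  8,8 ] 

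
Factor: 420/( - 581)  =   - 60/83 = -2^2*3^1*5^1*83^ ( - 1)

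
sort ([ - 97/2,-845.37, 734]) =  [-845.37, - 97/2,  734]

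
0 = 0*84840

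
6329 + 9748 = 16077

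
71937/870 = 82+199/290 = 82.69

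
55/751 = 55/751 = 0.07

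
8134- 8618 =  -484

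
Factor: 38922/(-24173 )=-2^1*3^1*13^1*23^( - 1) * 499^1 * 1051^( - 1 ) 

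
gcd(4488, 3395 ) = 1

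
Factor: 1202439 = 3^1*7^1 * 57259^1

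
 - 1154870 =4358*(-265 )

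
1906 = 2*953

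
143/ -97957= -143/97957 = - 0.00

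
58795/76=773+47/76 = 773.62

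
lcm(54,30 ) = 270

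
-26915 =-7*3845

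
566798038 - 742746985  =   - 175948947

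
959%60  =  59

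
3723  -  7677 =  - 3954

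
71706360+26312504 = 98018864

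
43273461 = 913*47397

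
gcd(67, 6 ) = 1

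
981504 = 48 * 20448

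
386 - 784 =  - 398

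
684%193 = 105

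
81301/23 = 81301/23 = 3534.83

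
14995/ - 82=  - 183 + 11/82 = - 182.87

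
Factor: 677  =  677^1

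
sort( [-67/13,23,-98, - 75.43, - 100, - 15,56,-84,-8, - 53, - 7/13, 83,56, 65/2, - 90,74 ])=[ -100, - 98, - 90, - 84,  -  75.43, - 53, - 15, - 8 , - 67/13, - 7/13,23,65/2,56,56, 74,83]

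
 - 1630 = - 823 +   -  807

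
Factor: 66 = 2^1*3^1*11^1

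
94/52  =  47/26  =  1.81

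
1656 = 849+807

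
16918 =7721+9197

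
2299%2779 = 2299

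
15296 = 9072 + 6224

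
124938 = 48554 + 76384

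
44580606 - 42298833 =2281773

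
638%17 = 9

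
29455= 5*5891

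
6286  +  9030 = 15316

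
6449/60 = 107 + 29/60 = 107.48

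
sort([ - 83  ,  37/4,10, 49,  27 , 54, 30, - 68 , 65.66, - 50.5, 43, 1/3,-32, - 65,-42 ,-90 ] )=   [-90, - 83,-68,  -  65, - 50.5, - 42, - 32 , 1/3, 37/4,10,27, 30,43, 49,  54,  65.66] 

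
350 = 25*14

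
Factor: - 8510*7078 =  - 2^2*5^1* 23^1 * 37^1*3539^1= - 60233780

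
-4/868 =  - 1/217= -  0.00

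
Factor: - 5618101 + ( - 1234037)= - 2^1*3^1 * 229^1*4987^1=- 6852138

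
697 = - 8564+9261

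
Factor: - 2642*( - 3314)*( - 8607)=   -  2^2*3^1*19^1*151^1*1321^1*1657^1=- 75359345916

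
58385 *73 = 4262105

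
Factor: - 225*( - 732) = 2^2 * 3^3*5^2*61^1 = 164700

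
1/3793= 1/3793=0.00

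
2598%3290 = 2598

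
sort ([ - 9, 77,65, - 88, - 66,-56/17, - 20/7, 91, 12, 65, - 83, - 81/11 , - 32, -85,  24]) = [ - 88,-85, - 83,  -  66, - 32, - 9,-81/11 , - 56/17, - 20/7,  12, 24, 65,65, 77, 91]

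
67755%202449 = 67755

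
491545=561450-69905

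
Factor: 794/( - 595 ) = - 2^1*5^(-1)*7^( - 1)*17^(-1 ) *397^1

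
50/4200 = 1/84=0.01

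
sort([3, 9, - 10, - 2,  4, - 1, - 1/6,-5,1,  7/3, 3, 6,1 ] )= [ - 10, - 5,- 2, - 1,-1/6,1,1,7/3, 3,3,4,6,9]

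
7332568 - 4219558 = 3113010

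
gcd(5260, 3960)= 20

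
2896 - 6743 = -3847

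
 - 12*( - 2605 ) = 31260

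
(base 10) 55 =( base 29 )1q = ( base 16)37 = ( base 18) 31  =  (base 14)3D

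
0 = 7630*0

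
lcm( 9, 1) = 9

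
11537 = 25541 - 14004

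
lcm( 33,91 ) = 3003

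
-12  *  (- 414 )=4968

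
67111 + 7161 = 74272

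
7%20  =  7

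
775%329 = 117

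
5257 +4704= 9961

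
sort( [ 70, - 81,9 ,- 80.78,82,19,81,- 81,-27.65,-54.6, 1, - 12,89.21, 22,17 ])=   [-81,-81,  -  80.78, - 54.6,-27.65, - 12,1 , 9,17 , 19,22,70,  81,82,89.21 ] 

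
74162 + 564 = 74726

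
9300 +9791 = 19091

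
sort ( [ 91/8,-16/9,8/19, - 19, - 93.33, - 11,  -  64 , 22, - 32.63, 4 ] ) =[ - 93.33, - 64, - 32.63, - 19, - 11, - 16/9,8/19,4, 91/8,22 ] 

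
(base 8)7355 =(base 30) 47b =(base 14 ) 156D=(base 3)12020112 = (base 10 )3821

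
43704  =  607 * 72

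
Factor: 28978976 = 2^5* 13^1*69661^1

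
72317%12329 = 10672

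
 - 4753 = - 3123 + - 1630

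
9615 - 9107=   508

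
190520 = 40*4763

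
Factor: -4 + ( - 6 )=-10 = -2^1*5^1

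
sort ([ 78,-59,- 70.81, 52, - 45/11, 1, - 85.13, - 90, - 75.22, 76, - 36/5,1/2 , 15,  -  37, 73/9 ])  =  [ - 90, - 85.13 , - 75.22 , -70.81 , - 59, -37,- 36/5, - 45/11, 1/2,1, 73/9, 15 , 52,76, 78 ] 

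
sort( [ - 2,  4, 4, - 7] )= [ - 7, - 2, 4, 4] 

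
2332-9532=  -  7200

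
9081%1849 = 1685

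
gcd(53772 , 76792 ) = 4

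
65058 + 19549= 84607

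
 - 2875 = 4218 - 7093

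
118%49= 20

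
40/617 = 40/617 = 0.06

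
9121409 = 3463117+5658292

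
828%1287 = 828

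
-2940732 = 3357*( - 876 )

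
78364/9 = 78364/9 = 8707.11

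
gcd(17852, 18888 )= 4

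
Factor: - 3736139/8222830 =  - 2^( - 1)*5^( - 1)*7^( - 1)*59^( - 1)*181^( - 1)*339649^1 = -339649/747530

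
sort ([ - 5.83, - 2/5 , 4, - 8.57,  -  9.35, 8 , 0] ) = [ - 9.35,-8.57,-5.83, - 2/5, 0,  4,8]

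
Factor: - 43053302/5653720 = -2^(-2 ) * 5^( - 1 )*281^(-1)*503^(-1)*2237^1*9623^1= - 21526651/2826860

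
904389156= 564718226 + 339670930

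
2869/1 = 2869 = 2869.00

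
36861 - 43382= - 6521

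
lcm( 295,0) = 0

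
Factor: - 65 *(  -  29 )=1885 = 5^1*13^1*29^1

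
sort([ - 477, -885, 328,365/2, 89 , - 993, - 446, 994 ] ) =[ - 993, - 885, - 477 , - 446,89, 365/2, 328, 994] 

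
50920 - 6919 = 44001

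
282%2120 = 282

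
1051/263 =3  +  262/263 = 4.00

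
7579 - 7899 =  - 320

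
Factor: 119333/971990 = 2^( - 1 )*5^ ( - 1 )*37^(-2 )*47^1*71^( - 1)*2539^1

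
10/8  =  1+1/4 = 1.25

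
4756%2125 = 506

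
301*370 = 111370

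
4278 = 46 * 93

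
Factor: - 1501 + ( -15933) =-2^1*23^1*379^1 = -  17434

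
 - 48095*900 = -43285500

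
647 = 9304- 8657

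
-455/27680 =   -  1+5445/5536= - 0.02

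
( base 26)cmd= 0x21f9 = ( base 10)8697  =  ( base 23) ga3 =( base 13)3C60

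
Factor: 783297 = 3^3*67^1*433^1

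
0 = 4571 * 0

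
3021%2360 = 661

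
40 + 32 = 72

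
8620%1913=968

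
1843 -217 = 1626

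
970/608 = 1 + 181/304 = 1.60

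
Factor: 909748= 2^2*7^1*32491^1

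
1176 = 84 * 14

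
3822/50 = 76 + 11/25= 76.44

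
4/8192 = 1/2048  =  0.00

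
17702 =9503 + 8199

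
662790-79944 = 582846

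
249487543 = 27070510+222417033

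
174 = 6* 29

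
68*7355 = 500140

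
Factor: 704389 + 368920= 167^1*6427^1 = 1073309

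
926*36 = 33336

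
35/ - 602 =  - 5/86 = - 0.06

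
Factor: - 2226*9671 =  - 2^1*3^1*7^1 * 19^1*53^1*509^1 = - 21527646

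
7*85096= 595672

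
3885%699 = 390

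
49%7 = 0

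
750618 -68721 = 681897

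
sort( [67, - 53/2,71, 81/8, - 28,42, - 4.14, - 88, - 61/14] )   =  [ - 88, - 28, - 53/2,-61/14, - 4.14,  81/8,42, 67, 71 ]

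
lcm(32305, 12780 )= 1162980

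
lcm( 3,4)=12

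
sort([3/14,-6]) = [-6, 3/14]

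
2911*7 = 20377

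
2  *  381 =762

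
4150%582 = 76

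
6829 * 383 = 2615507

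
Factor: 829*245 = 203105 = 5^1*7^2*829^1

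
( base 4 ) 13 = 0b111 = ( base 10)7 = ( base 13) 7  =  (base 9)7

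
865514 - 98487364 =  - 97621850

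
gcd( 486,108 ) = 54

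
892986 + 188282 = 1081268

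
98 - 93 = 5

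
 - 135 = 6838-6973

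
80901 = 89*909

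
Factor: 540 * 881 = 2^2*3^3*5^1*881^1= 475740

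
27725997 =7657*3621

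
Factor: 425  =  5^2*17^1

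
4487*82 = 367934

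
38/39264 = 19/19632=0.00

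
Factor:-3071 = - 37^1*83^1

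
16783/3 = 16783/3=5594.33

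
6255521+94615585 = 100871106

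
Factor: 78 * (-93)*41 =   -  297414 = -  2^1*3^2*13^1*31^1 *41^1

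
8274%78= 6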